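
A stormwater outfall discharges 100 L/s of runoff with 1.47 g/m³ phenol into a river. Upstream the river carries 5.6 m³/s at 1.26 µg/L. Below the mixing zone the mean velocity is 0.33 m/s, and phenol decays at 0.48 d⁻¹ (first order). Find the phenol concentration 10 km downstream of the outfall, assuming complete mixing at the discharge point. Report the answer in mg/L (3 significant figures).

0.0228 mg/L

100 L/s = 0.1 m³/s.
1.26 µg/L = 0.00126 mg/L.
After complete mixing, C₀ = (0.1·1.47 + 5.6·0.00126) / 5.7 = 0.02703 mg/L.
Travel time t = 1e+04 m / 0.33 m/s = 3.03e+04 s = 0.3507 d.
C = 0.02703·exp(−0.48·0.3507) = 0.02703·0.8451 = 0.02284 mg/L.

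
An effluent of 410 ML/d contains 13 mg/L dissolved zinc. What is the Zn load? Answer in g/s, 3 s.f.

61.7 g/s

410 ML/d = 4.745 m³/s.
Mass flux = Q·C = 4.745 m³/s × 13 g/m³ = 61.69 g/s.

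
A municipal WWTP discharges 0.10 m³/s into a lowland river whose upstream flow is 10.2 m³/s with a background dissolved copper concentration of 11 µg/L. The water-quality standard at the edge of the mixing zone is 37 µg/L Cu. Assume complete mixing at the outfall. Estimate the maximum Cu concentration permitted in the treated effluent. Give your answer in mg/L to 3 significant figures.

2.69 mg/L

11 µg/L = 0.011 mg/L.
37 µg/L = 0.037 mg/L.
Mass balance: 0.037·10.3 = 0.1·Cₑ + 10.2·0.011.
Cₑ = (0.3811 − 0.1122) / 0.1 = 2.689 mg/L.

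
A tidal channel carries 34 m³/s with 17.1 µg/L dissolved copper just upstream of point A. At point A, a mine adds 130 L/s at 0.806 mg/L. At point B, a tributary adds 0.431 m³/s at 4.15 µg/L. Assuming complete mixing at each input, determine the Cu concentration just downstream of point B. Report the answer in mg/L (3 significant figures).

0.0199 mg/L

17.1 µg/L = 0.0171 mg/L.
130 L/s = 0.13 m³/s.
After input A: C = (34·0.0171 + 0.13·0.806) / 34.13 = 0.0201 mg/L.
4.15 µg/L = 0.00415 mg/L.
After input B: C = (34.13·0.0201 + 0.431·0.00415) / 34.56 = 0.01991 mg/L.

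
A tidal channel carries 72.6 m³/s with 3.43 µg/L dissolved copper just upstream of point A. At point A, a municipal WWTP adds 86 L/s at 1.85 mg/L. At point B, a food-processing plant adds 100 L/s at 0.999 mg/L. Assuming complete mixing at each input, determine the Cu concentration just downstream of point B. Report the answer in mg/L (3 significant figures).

0.00698 mg/L

3.43 µg/L = 0.00343 mg/L.
86 L/s = 0.086 m³/s.
After input A: C = (72.6·0.00343 + 0.086·1.85) / 72.69 = 0.005615 mg/L.
100 L/s = 0.1 m³/s.
After input B: C = (72.69·0.005615 + 0.1·0.999) / 72.79 = 0.00698 mg/L.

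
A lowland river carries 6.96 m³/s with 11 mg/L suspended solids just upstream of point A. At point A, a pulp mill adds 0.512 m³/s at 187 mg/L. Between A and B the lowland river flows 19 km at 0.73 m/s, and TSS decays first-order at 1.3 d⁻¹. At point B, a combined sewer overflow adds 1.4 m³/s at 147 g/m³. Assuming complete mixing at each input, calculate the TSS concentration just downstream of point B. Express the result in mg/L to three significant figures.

36.3 mg/L

After input A: C = (6.96·11 + 0.512·187) / 7.472 = 23.06 mg/L.
Over the 19 km reach to input B (t = 2.603e+04 s = 0.3012 d), decay gives C = 23.06·exp(−1.3·0.3012) = 15.59 mg/L.
After input B: C = (7.472·15.59 + 1.4·147) / 8.872 = 36.32 mg/L.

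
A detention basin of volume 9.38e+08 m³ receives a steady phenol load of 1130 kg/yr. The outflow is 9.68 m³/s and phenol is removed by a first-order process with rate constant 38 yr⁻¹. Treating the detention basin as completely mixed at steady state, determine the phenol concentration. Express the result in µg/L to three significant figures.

Outflow Q = 9.68 m³/s × 3.156e+07 s/yr = 3.055e+08 m³/yr.
Steady-state CSTR mass balance: W = Q·C + k·V·C, so C = W/(Q + kV).
Q + kV = 3.055e+08 + 38·9.38e+08 = 3.595e+10 m³/yr.
C = 1130/3.595e+10 = 3.143e-08 kg/m³ = 3.143e-05 mg/L = 0.03143 µg/L.

0.0314 µg/L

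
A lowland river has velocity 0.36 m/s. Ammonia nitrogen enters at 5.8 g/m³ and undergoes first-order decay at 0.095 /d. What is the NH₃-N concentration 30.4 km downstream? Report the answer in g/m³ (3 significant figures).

5.29 g/m³

Travel time t = 30.4 km / 0.36 m/s = 3.04e+04/0.36 = 8.444e+04 s = 0.9774 d.
First-order decay: C = 5.8·exp(−0.095·0.9774) = 5.8·0.9113 = 5.286 g/m³.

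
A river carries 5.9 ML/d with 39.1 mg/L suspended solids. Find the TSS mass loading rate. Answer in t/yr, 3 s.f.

84.3 t/yr

5.9 ML/d = 0.06829 m³/s.
Mass flux = Q·C = 0.06829 m³/s × 39.1 g/m³ = 2.67 g/s.
= 2.67 g/s × 31.56 = 84.26 t/yr.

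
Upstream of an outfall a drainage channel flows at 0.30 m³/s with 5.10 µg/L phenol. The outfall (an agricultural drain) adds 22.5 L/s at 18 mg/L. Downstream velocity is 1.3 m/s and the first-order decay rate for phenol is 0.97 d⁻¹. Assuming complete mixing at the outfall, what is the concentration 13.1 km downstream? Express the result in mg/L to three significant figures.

22.5 L/s = 0.0225 m³/s.
5.10 µg/L = 0.0051 mg/L.
After complete mixing, C₀ = (0.0225·18 + 0.3·0.0051) / 0.3225 = 1.261 mg/L.
Travel time t = 1.31e+04 m / 1.3 m/s = 1.008e+04 s = 0.1166 d.
C = 1.261·exp(−0.97·0.1166) = 1.261·0.893 = 1.126 mg/L.

1.13 mg/L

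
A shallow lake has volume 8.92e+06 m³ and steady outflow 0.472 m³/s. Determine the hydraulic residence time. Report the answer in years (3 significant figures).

0.599 yr

Q = 0.472 m³/s × 3.156e+07 s/yr = 1.49e+07 m³/yr.
Hydraulic residence time τ = V/Q = 8.92e+06/1.49e+07 = 0.5989 yr.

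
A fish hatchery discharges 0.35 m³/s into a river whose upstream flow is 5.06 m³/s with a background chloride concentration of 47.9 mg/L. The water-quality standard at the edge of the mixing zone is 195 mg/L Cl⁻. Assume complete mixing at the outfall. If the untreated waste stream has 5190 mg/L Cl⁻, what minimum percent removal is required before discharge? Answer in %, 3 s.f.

55.3 %

Mass balance: 195·5.41 = 0.35·Cₑ + 5.06·47.9.
Cₑ = (1055 − 242.4) / 0.35 = 2322 mg/L.
Required removal = 1 − 2322/5190 = 55.27 %.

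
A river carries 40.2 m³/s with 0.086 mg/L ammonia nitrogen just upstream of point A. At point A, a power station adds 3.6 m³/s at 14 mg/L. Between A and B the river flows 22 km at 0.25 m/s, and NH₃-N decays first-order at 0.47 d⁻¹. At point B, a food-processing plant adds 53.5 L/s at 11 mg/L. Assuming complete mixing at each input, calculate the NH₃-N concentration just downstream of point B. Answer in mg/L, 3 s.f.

0.774 mg/L

After input A: C = (40.2·0.086 + 3.6·14) / 43.8 = 1.23 mg/L.
Over the 22 km reach to input B (t = 8.8e+04 s = 1.019 d), decay gives C = 1.23·exp(−0.47·1.019) = 0.7619 mg/L.
53.5 L/s = 0.0535 m³/s.
After input B: C = (43.8·0.7619 + 0.0535·11) / 43.85 = 0.7743 mg/L.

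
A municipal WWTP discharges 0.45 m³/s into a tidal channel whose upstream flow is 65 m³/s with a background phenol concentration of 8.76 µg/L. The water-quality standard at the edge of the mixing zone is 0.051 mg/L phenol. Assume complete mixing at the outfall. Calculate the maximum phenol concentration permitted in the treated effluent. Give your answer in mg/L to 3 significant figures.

8.76 µg/L = 0.00876 mg/L.
Mass balance: 0.051·65.45 = 0.45·Cₑ + 65·0.00876.
Cₑ = (3.338 − 0.5694) / 0.45 = 6.152 mg/L.

6.15 mg/L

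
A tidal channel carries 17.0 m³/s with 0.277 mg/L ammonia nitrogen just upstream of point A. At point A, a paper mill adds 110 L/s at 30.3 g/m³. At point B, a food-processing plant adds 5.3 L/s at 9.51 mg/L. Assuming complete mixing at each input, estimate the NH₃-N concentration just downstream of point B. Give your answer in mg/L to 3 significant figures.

0.473 mg/L

110 L/s = 0.11 m³/s.
After input A: C = (17·0.277 + 0.11·30.3) / 17.11 = 0.47 mg/L.
5.3 L/s = 0.0053 m³/s.
After input B: C = (17.11·0.47 + 0.0053·9.51) / 17.12 = 0.4728 mg/L.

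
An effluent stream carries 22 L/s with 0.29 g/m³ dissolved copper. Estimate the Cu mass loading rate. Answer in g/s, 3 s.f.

22 L/s = 0.022 m³/s.
Mass flux = Q·C = 0.022 m³/s × 0.29 g/m³ = 0.00638 g/s.

0.00638 g/s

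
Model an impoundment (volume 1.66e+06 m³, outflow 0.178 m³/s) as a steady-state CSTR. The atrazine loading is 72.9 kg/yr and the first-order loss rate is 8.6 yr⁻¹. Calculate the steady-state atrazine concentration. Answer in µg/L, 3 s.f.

Outflow Q = 0.178 m³/s × 3.156e+07 s/yr = 5.617e+06 m³/yr.
Steady-state CSTR mass balance: W = Q·C + k·V·C, so C = W/(Q + kV).
Q + kV = 5.617e+06 + 8.6·1.66e+06 = 1.989e+07 m³/yr.
C = 72.9/1.989e+07 = 3.665e-06 kg/m³ = 0.003665 mg/L = 3.665 µg/L.

3.66 µg/L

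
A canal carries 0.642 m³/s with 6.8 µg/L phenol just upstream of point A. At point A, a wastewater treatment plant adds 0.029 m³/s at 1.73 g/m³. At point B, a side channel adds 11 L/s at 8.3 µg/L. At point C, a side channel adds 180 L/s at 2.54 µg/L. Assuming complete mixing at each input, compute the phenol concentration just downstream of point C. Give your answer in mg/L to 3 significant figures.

0.0639 mg/L

6.8 µg/L = 0.0068 mg/L.
After input A: C = (0.642·0.0068 + 0.029·1.73) / 0.671 = 0.08128 mg/L.
11 L/s = 0.011 m³/s.
8.3 µg/L = 0.0083 mg/L.
After input B: C = (0.671·0.08128 + 0.011·0.0083) / 0.682 = 0.0801 mg/L.
180 L/s = 0.18 m³/s.
2.54 µg/L = 0.00254 mg/L.
After input C: C = (0.682·0.0801 + 0.18·0.00254) / 0.862 = 0.0639 mg/L.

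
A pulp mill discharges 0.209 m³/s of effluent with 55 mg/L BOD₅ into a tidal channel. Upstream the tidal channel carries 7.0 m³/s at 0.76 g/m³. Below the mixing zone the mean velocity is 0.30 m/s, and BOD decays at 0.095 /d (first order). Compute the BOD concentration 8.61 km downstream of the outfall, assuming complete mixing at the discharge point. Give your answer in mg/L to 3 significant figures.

2.26 mg/L

After complete mixing, C₀ = (0.209·55 + 7·0.76) / 7.209 = 2.333 mg/L.
Travel time t = 8610 m / 0.30 m/s = 2.87e+04 s = 0.3322 d.
C = 2.333·exp(−0.095·0.3322) = 2.333·0.9689 = 2.26 mg/L.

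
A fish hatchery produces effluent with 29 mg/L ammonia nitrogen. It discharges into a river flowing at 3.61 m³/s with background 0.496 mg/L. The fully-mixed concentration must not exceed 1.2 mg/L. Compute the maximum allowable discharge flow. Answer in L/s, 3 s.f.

91.4 L/s

Mass balance at complete mixing: C_std·(Q_w + Q_r) = Q_w·C_e + Q_r·C_b.
Rearranging, Q_w = Q_r·(C_std − C_b)/(C_e − C_std) = 3.61·(1.2 − 0.496) / (29 − 1.2) = 0.09142 m³/s.
= 91.42 L/s.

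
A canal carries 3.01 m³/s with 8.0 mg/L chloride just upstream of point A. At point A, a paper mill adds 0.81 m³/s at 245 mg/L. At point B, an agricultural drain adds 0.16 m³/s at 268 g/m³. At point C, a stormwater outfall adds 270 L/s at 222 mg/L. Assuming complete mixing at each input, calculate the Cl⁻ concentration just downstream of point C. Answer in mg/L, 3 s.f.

76.6 mg/L

After input A: C = (3.01·8 + 0.81·245) / 3.82 = 58.25 mg/L.
After input B: C = (3.82·58.25 + 0.16·268) / 3.98 = 66.69 mg/L.
270 L/s = 0.27 m³/s.
After input C: C = (3.98·66.69 + 0.27·222) / 4.25 = 76.55 mg/L.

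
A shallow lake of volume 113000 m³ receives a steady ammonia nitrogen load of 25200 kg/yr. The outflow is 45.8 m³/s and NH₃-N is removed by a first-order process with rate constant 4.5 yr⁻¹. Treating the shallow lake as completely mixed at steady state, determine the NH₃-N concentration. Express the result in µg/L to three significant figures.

17.4 µg/L

Outflow Q = 45.8 m³/s × 3.156e+07 s/yr = 1.445e+09 m³/yr.
Steady-state CSTR mass balance: W = Q·C + k·V·C, so C = W/(Q + kV).
Q + kV = 1.445e+09 + 4.5·113000 = 1.446e+09 m³/yr.
C = 25200/1.446e+09 = 1.743e-05 kg/m³ = 0.01743 mg/L = 17.43 µg/L.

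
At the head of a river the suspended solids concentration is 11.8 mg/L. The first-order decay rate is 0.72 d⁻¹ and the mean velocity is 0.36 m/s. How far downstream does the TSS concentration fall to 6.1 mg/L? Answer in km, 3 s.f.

28.5 km

From C = C₀·e^(−kt), t = ln(C₀/C)/k = ln(11.8/6.1)/0.72 = 0.6598/0.72 = 0.9164 d.
Distance = v·t = 0.36 m/s × 7.918e+04 s = 2.85e+04 m = 28.5 km.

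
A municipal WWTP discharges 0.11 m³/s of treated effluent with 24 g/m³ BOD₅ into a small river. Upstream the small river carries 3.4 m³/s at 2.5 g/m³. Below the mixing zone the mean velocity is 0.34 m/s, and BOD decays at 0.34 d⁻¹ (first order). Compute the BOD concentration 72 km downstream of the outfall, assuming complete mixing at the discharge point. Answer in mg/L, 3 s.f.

1.38 mg/L

After complete mixing, C₀ = (0.11·24 + 3.4·2.5) / 3.51 = 3.174 mg/L.
Travel time t = 7.2e+04 m / 0.34 m/s = 2.118e+05 s = 2.451 d.
C = 3.174·exp(−0.34·2.451) = 3.174·0.4346 = 1.379 mg/L.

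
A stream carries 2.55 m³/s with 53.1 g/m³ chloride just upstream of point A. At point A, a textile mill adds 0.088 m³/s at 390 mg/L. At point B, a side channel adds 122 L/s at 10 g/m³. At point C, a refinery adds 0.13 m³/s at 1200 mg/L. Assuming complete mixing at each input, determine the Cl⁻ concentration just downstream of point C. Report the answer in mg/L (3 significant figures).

113 mg/L

After input A: C = (2.55·53.1 + 0.088·390) / 2.638 = 64.34 mg/L.
122 L/s = 0.122 m³/s.
After input B: C = (2.638·64.34 + 0.122·10) / 2.76 = 61.94 mg/L.
After input C: C = (2.76·61.94 + 0.13·1200) / 2.89 = 113.1 mg/L.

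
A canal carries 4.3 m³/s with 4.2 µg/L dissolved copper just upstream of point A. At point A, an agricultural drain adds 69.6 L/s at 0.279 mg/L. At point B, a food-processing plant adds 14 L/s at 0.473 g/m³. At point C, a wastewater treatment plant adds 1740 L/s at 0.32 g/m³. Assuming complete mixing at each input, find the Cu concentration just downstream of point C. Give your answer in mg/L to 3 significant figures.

4.2 µg/L = 0.0042 mg/L.
69.6 L/s = 0.0696 m³/s.
After input A: C = (4.3·0.0042 + 0.0696·0.279) / 4.37 = 0.008577 mg/L.
14 L/s = 0.014 m³/s.
After input B: C = (4.37·0.008577 + 0.014·0.473) / 4.384 = 0.01006 mg/L.
1740 L/s = 1.74 m³/s.
After input C: C = (4.384·0.01006 + 1.74·0.32) / 6.124 = 0.09813 mg/L.

0.0981 mg/L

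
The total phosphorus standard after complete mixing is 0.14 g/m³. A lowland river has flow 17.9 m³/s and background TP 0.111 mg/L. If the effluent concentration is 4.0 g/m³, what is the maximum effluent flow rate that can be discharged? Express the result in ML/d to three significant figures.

Mass balance at complete mixing: C_std·(Q_w + Q_r) = Q_w·C_e + Q_r·C_b.
Rearranging, Q_w = Q_r·(C_std − C_b)/(C_e − C_std) = 17.9·(0.14 − 0.111) / (4 − 0.14) = 0.1345 m³/s.
= 11.62 ML/d.

11.6 ML/d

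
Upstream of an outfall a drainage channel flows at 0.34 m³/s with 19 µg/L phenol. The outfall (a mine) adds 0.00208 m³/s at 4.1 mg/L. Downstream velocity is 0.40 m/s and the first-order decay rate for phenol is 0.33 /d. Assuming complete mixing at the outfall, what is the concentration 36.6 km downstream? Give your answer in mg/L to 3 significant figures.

0.0309 mg/L

19 µg/L = 0.019 mg/L.
After complete mixing, C₀ = (0.00208·4.1 + 0.34·0.019) / 0.3421 = 0.04381 mg/L.
Travel time t = 3.66e+04 m / 0.40 m/s = 9.15e+04 s = 1.059 d.
C = 0.04381·exp(−0.33·1.059) = 0.04381·0.7051 = 0.03089 mg/L.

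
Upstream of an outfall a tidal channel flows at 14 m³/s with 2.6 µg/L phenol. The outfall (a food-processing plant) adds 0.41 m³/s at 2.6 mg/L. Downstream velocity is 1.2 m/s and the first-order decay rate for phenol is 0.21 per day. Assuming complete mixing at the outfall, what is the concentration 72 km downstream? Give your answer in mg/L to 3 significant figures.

2.6 µg/L = 0.0026 mg/L.
After complete mixing, C₀ = (0.41·2.6 + 14·0.0026) / 14.41 = 0.0765 mg/L.
Travel time t = 7.2e+04 m / 1.2 m/s = 6e+04 s = 0.6944 d.
C = 0.0765·exp(−0.21·0.6944) = 0.0765·0.8643 = 0.06612 mg/L.

0.0661 mg/L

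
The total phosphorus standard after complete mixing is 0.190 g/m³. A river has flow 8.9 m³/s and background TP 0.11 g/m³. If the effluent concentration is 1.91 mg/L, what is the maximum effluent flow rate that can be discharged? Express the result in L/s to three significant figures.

Mass balance at complete mixing: C_std·(Q_w + Q_r) = Q_w·C_e + Q_r·C_b.
Rearranging, Q_w = Q_r·(C_std − C_b)/(C_e − C_std) = 8.9·(0.19 − 0.11) / (1.91 − 0.19) = 0.414 m³/s.
= 414 L/s.

414 L/s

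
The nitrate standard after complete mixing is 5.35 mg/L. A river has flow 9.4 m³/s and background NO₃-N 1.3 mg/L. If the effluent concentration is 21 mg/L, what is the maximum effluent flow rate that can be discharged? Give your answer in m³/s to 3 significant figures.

Mass balance at complete mixing: C_std·(Q_w + Q_r) = Q_w·C_e + Q_r·C_b.
Rearranging, Q_w = Q_r·(C_std − C_b)/(C_e − C_std) = 9.4·(5.35 − 1.3) / (21 − 5.35) = 2.433 m³/s.

2.43 m³/s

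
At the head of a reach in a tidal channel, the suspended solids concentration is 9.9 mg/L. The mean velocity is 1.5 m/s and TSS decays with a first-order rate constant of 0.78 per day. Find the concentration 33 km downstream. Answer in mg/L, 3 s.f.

8.12 mg/L

Travel time t = 33 km / 1.5 m/s = 3.3e+04/1.5 = 2.2e+04 s = 0.2546 d.
First-order decay: C = 9.9·exp(−0.78·0.2546) = 9.9·0.8199 = 8.117 mg/L.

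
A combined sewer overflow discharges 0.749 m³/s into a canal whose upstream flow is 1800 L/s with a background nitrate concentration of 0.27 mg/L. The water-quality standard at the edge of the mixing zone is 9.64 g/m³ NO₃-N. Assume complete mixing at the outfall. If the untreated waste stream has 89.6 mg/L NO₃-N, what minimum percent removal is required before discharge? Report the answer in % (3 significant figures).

1800 L/s = 1.8 m³/s.
Mass balance: 9.64·2.549 = 0.749·Cₑ + 1.8·0.27.
Cₑ = (24.57 − 0.486) / 0.749 = 32.16 mg/L.
Required removal = 1 − 32.16/89.6 = 64.11 %.

64.1 %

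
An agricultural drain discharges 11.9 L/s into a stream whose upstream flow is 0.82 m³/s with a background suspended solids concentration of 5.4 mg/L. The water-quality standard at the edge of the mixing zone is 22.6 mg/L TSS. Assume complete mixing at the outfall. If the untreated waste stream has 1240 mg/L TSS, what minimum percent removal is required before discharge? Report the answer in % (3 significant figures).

2.60 %

11.9 L/s = 0.0119 m³/s.
Mass balance: 22.6·0.8319 = 0.0119·Cₑ + 0.82·5.4.
Cₑ = (18.8 − 4.428) / 0.0119 = 1208 mg/L.
Required removal = 1 − 1208/1240 = 2.596 %.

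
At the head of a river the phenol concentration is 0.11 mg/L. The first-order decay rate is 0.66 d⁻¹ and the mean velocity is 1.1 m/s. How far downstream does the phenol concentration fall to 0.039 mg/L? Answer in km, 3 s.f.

149 km

From C = C₀·e^(−kt), t = ln(C₀/C)/k = ln(0.11/0.039)/0.66 = 1.037/0.66 = 1.571 d.
Distance = v·t = 1.1 m/s × 1.357e+05 s = 1.493e+05 m = 149.3 km.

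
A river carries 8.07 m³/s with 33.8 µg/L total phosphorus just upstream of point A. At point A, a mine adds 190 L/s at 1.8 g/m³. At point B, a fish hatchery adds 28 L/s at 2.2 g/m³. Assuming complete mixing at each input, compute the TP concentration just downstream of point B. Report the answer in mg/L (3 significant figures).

33.8 µg/L = 0.0338 mg/L.
190 L/s = 0.19 m³/s.
After input A: C = (8.07·0.0338 + 0.19·1.8) / 8.26 = 0.07443 mg/L.
28 L/s = 0.028 m³/s.
After input B: C = (8.26·0.07443 + 0.028·2.2) / 8.288 = 0.08161 mg/L.

0.0816 mg/L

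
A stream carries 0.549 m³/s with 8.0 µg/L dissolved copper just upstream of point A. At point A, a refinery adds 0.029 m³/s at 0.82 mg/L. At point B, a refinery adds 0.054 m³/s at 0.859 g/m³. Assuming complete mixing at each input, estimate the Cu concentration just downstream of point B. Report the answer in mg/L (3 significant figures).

0.118 mg/L

8.0 µg/L = 0.008 mg/L.
After input A: C = (0.549·0.008 + 0.029·0.82) / 0.578 = 0.04874 mg/L.
After input B: C = (0.578·0.04874 + 0.054·0.859) / 0.632 = 0.118 mg/L.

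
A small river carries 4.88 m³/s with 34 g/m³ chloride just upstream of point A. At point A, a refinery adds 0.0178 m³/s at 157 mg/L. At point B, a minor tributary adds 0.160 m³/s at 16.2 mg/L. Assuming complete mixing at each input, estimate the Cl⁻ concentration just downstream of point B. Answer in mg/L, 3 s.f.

After input A: C = (4.88·34 + 0.0178·157) / 4.898 = 34.45 mg/L.
After input B: C = (4.898·34.45 + 0.16·16.2) / 5.058 = 33.87 mg/L.

33.9 mg/L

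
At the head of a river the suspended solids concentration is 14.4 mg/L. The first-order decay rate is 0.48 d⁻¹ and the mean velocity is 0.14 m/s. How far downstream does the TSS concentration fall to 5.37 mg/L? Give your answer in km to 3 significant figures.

From C = C₀·e^(−kt), t = ln(C₀/C)/k = ln(14.4/5.37)/0.48 = 0.9864/0.48 = 2.055 d.
Distance = v·t = 0.14 m/s × 1.776e+05 s = 2.486e+04 m = 24.86 km.

24.9 km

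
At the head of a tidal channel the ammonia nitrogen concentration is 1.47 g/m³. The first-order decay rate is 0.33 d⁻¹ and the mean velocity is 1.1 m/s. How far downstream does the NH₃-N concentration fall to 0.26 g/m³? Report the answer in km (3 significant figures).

From C = C₀·e^(−kt), t = ln(C₀/C)/k = ln(1.47/0.26)/0.33 = 1.732/0.33 = 5.25 d.
Distance = v·t = 1.1 m/s × 4.536e+05 s = 4.989e+05 m = 498.9 km.

499 km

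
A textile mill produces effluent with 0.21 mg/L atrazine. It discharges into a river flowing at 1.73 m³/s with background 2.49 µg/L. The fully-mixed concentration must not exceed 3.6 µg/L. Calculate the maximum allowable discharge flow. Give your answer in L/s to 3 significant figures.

2.49 µg/L = 0.00249 mg/L.
3.6 µg/L = 0.0036 mg/L.
Mass balance at complete mixing: C_std·(Q_w + Q_r) = Q_w·C_e + Q_r·C_b.
Rearranging, Q_w = Q_r·(C_std − C_b)/(C_e − C_std) = 1.73·(0.0036 − 0.00249) / (0.21 − 0.0036) = 0.009304 m³/s.
= 9.304 L/s.

9.30 L/s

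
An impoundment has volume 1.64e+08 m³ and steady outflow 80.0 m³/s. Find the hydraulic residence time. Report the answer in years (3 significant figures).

Q = 80.0 m³/s × 3.156e+07 s/yr = 2.525e+09 m³/yr.
Hydraulic residence time τ = V/Q = 1.64e+08/2.525e+09 = 0.06496 yr.

0.0650 yr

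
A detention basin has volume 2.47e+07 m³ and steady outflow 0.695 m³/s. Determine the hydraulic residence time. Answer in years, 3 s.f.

Q = 0.695 m³/s × 3.156e+07 s/yr = 2.193e+07 m³/yr.
Hydraulic residence time τ = V/Q = 2.47e+07/2.193e+07 = 1.126 yr.

1.13 yr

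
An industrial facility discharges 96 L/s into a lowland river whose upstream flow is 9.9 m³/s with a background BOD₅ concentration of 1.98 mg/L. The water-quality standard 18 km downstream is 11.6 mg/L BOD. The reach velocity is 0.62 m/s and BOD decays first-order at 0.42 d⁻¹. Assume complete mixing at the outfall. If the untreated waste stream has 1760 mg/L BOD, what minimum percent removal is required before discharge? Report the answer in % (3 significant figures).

96 L/s = 0.096 m³/s.
Travel time to the compliance point: t = 1.8e+04/0.62 = 2.903e+04 s = 0.336 d; decay factor exp(−0.42·0.336) = 0.8684.
So the concentration just after mixing may be at most 11.6/0.8684 = 13.36 mg/L.
Mass balance: 13.36·9.996 = 0.096·Cₑ + 9.9·1.98.
Cₑ = (133.5 − 19.6) / 0.096 = 1187 mg/L.
Required removal = 1 − 1187/1760 = 32.57 %.

32.6 %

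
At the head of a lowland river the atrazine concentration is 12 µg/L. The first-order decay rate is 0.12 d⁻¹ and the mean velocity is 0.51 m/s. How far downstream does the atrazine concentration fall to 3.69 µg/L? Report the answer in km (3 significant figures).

From C = C₀·e^(−kt), t = ln(C₀/C)/k = ln(12/3.69)/0.12 = 1.179/0.12 = 9.827 d.
Distance = v·t = 0.51 m/s × 8.491e+05 s = 4.33e+05 m = 433 km.

433 km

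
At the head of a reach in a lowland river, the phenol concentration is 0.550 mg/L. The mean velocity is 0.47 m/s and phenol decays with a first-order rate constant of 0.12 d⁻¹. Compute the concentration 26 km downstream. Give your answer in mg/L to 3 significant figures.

0.509 mg/L

Travel time t = 26 km / 0.47 m/s = 2.6e+04/0.47 = 5.532e+04 s = 0.6403 d.
First-order decay: C = 0.550·exp(−0.12·0.6403) = 0.550·0.926 = 0.5093 mg/L.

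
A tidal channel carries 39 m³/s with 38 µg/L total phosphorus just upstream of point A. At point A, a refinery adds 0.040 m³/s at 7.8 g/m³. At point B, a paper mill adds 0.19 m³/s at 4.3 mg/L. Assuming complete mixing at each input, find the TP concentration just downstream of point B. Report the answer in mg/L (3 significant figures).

0.0666 mg/L

38 µg/L = 0.038 mg/L.
After input A: C = (39·0.038 + 0.04·7.8) / 39.04 = 0.04595 mg/L.
After input B: C = (39.04·0.04595 + 0.19·4.3) / 39.23 = 0.06656 mg/L.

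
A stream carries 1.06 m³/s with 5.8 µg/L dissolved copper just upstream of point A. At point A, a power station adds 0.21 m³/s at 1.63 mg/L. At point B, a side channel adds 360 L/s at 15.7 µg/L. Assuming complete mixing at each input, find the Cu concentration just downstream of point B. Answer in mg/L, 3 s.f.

5.8 µg/L = 0.0058 mg/L.
After input A: C = (1.06·0.0058 + 0.21·1.63) / 1.27 = 0.2744 mg/L.
360 L/s = 0.36 m³/s.
15.7 µg/L = 0.0157 mg/L.
After input B: C = (1.27·0.2744 + 0.36·0.0157) / 1.63 = 0.2172 mg/L.

0.217 mg/L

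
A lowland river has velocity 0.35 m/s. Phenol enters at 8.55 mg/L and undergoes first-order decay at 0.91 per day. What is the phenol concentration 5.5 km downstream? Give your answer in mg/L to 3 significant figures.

7.25 mg/L

Travel time t = 5.5 km / 0.35 m/s = 5500/0.35 = 1.571e+04 s = 0.1819 d.
First-order decay: C = 8.55·exp(−0.91·0.1819) = 8.55·0.8475 = 7.246 mg/L.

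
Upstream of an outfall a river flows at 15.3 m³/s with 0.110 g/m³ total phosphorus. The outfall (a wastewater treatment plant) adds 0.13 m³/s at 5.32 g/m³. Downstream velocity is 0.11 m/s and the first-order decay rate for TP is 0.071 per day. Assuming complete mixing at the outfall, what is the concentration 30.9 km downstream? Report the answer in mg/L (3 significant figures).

0.122 mg/L

After complete mixing, C₀ = (0.13·5.32 + 15.3·0.11) / 15.43 = 0.1539 mg/L.
Travel time t = 3.09e+04 m / 0.11 m/s = 2.809e+05 s = 3.251 d.
C = 0.1539·exp(−0.071·3.251) = 0.1539·0.7939 = 0.1222 mg/L.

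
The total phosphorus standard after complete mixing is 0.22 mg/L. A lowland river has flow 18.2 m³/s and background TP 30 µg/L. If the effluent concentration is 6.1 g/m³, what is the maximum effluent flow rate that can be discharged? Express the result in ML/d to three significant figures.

50.8 ML/d

30 µg/L = 0.03 mg/L.
Mass balance at complete mixing: C_std·(Q_w + Q_r) = Q_w·C_e + Q_r·C_b.
Rearranging, Q_w = Q_r·(C_std − C_b)/(C_e − C_std) = 18.2·(0.22 − 0.03) / (6.1 − 0.22) = 0.5881 m³/s.
= 50.81 ML/d.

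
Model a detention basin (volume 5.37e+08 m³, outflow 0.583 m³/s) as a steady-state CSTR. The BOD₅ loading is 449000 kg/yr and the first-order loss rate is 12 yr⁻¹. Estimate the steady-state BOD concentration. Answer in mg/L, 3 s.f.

0.0695 mg/L

Outflow Q = 0.583 m³/s × 3.156e+07 s/yr = 1.84e+07 m³/yr.
Steady-state CSTR mass balance: W = Q·C + k·V·C, so C = W/(Q + kV).
Q + kV = 1.84e+07 + 12·5.37e+08 = 6.462e+09 m³/yr.
C = 449000/6.462e+09 = 6.948e-05 kg/m³ = 0.06948 mg/L.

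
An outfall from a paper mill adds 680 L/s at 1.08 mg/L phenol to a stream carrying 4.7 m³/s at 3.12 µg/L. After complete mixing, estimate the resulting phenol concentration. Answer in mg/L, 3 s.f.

680 L/s = 0.68 m³/s.
3.12 µg/L = 0.00312 mg/L.
Conservation of mass across the mixing zone: C = (0.68·1.08 + 4.7·0.00312) / (0.68 + 4.7) = 0.7491/5.38 = 0.1392 mg/L.

0.139 mg/L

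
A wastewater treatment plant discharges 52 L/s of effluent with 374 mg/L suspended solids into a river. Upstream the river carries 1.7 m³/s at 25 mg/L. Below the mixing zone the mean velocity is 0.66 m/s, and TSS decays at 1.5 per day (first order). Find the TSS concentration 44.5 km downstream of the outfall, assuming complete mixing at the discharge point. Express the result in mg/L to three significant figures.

11.0 mg/L

52 L/s = 0.052 m³/s.
After complete mixing, C₀ = (0.052·374 + 1.7·25) / 1.752 = 35.36 mg/L.
Travel time t = 4.45e+04 m / 0.66 m/s = 6.742e+04 s = 0.7804 d.
C = 35.36·exp(−1.5·0.7804) = 35.36·0.3102 = 10.97 mg/L.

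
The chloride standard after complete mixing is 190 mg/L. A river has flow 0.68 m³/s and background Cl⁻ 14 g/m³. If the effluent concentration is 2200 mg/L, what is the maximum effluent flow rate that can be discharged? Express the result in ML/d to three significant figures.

Mass balance at complete mixing: C_std·(Q_w + Q_r) = Q_w·C_e + Q_r·C_b.
Rearranging, Q_w = Q_r·(C_std − C_b)/(C_e − C_std) = 0.68·(190 − 14) / (2200 − 190) = 0.05954 m³/s.
= 5.144 ML/d.

5.14 ML/d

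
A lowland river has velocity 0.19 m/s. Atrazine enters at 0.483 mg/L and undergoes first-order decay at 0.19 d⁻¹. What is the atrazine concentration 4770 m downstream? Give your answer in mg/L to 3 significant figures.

Travel time t = 4770 m / 0.19 m/s = 4770/0.19 = 2.511e+04 s = 0.2906 d.
First-order decay: C = 0.483·exp(−0.19·0.2906) = 0.483·0.9463 = 0.4571 mg/L.

0.457 mg/L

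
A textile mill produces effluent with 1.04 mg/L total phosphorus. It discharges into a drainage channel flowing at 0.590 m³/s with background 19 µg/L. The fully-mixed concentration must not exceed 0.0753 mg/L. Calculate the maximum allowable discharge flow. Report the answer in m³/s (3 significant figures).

19 µg/L = 0.019 mg/L.
Mass balance at complete mixing: C_std·(Q_w + Q_r) = Q_w·C_e + Q_r·C_b.
Rearranging, Q_w = Q_r·(C_std − C_b)/(C_e − C_std) = 0.590·(0.0753 − 0.019) / (1.04 − 0.0753) = 0.03443 m³/s.

0.0344 m³/s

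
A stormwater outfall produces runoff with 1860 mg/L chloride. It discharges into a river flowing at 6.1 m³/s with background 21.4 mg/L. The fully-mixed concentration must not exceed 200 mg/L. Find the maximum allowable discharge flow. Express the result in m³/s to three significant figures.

0.656 m³/s

Mass balance at complete mixing: C_std·(Q_w + Q_r) = Q_w·C_e + Q_r·C_b.
Rearranging, Q_w = Q_r·(C_std − C_b)/(C_e − C_std) = 6.1·(200 − 21.4) / (1860 − 200) = 0.6563 m³/s.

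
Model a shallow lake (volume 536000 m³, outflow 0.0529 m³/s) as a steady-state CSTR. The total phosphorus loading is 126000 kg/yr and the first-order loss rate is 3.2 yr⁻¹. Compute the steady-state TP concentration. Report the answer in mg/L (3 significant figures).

Outflow Q = 0.0529 m³/s × 3.156e+07 s/yr = 1.669e+06 m³/yr.
Steady-state CSTR mass balance: W = Q·C + k·V·C, so C = W/(Q + kV).
Q + kV = 1.669e+06 + 3.2·536000 = 3.385e+06 m³/yr.
C = 126000/3.385e+06 = 0.03723 kg/m³ = 37.23 mg/L.

37.2 mg/L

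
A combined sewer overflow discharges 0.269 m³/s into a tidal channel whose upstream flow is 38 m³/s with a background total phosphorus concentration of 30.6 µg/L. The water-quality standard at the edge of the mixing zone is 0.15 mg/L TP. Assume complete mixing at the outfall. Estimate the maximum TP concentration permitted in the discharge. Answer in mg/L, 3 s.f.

17.0 mg/L

30.6 µg/L = 0.0306 mg/L.
Mass balance: 0.15·38.27 = 0.269·Cₑ + 38·0.0306.
Cₑ = (5.74 − 1.163) / 0.269 = 17.02 mg/L.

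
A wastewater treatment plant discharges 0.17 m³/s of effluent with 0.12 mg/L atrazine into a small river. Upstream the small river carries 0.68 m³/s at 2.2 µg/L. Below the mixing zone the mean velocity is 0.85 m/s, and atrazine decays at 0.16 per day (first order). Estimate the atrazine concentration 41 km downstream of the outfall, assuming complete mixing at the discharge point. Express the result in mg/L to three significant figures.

2.2 µg/L = 0.0022 mg/L.
After complete mixing, C₀ = (0.17·0.12 + 0.68·0.0022) / 0.85 = 0.02576 mg/L.
Travel time t = 4.1e+04 m / 0.85 m/s = 4.824e+04 s = 0.5583 d.
C = 0.02576·exp(−0.16·0.5583) = 0.02576·0.9145 = 0.02356 mg/L.

0.0236 mg/L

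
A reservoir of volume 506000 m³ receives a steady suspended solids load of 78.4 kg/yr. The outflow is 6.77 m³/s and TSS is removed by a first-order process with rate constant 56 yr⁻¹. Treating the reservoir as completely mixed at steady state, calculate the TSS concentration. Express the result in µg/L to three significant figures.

Outflow Q = 6.77 m³/s × 3.156e+07 s/yr = 2.136e+08 m³/yr.
Steady-state CSTR mass balance: W = Q·C + k·V·C, so C = W/(Q + kV).
Q + kV = 2.136e+08 + 56·506000 = 2.42e+08 m³/yr.
C = 78.4/2.42e+08 = 3.24e-07 kg/m³ = 0.000324 mg/L = 0.324 µg/L.

0.324 µg/L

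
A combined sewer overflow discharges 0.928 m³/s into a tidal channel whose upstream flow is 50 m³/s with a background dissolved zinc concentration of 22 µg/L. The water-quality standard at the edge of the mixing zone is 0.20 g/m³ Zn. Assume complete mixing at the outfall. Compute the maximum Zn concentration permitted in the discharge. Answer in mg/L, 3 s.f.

22 µg/L = 0.022 mg/L.
Mass balance: 0.2·50.93 = 0.928·Cₑ + 50·0.022.
Cₑ = (10.19 − 1.1) / 0.928 = 9.791 mg/L.

9.79 mg/L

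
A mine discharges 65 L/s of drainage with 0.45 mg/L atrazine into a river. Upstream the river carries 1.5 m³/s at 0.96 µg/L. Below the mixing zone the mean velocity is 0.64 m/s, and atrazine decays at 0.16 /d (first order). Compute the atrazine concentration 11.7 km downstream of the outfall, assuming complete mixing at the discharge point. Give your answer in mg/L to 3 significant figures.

0.0190 mg/L

65 L/s = 0.065 m³/s.
0.96 µg/L = 0.00096 mg/L.
After complete mixing, C₀ = (0.065·0.45 + 1.5·0.00096) / 1.565 = 0.01961 mg/L.
Travel time t = 1.17e+04 m / 0.64 m/s = 1.828e+04 s = 0.2116 d.
C = 0.01961·exp(−0.16·0.2116) = 0.01961·0.9667 = 0.01896 mg/L.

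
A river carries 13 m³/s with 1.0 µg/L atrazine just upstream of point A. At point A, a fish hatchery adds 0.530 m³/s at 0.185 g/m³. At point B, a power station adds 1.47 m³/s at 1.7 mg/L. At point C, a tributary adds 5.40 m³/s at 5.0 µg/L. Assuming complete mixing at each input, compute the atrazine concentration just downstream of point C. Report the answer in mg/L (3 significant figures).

0.129 mg/L

1.0 µg/L = 0.001 mg/L.
After input A: C = (13·0.001 + 0.53·0.185) / 13.53 = 0.008208 mg/L.
After input B: C = (13.53·0.008208 + 1.47·1.7) / 15 = 0.174 mg/L.
5.0 µg/L = 0.005 mg/L.
After input C: C = (15·0.174 + 5.4·0.005) / 20.4 = 0.1293 mg/L.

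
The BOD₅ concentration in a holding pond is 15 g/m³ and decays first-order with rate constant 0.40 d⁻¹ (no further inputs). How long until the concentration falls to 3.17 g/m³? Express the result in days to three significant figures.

3.89 d

t = ln(C₀/C)/k = ln(15/3.17)/0.40 = 1.554/0.40 = 3.886 d.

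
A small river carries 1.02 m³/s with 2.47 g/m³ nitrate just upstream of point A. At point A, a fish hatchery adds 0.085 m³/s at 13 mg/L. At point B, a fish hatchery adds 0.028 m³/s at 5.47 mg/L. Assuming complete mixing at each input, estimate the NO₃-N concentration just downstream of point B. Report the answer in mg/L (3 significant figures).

After input A: C = (1.02·2.47 + 0.085·13) / 1.105 = 3.28 mg/L.
After input B: C = (1.105·3.28 + 0.028·5.47) / 1.133 = 3.334 mg/L.

3.33 mg/L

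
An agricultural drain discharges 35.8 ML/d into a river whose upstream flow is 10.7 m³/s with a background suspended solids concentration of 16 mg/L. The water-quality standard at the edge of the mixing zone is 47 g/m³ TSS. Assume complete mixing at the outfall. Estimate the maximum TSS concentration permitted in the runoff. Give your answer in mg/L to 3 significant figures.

35.8 ML/d = 0.4144 m³/s.
Mass balance: 47·11.11 = 0.4144·Cₑ + 10.7·16.
Cₑ = (522.4 − 171.2) / 0.4144 = 847.5 mg/L.

848 mg/L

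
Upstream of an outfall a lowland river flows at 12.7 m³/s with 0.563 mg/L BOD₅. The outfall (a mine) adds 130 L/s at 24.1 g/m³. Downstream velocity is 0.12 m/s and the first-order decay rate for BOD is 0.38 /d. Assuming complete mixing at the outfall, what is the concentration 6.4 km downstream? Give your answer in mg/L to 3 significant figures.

0.634 mg/L

130 L/s = 0.13 m³/s.
After complete mixing, C₀ = (0.13·24.1 + 12.7·0.563) / 12.83 = 0.8015 mg/L.
Travel time t = 6400 m / 0.12 m/s = 5.333e+04 s = 0.6173 d.
C = 0.8015·exp(−0.38·0.6173) = 0.8015·0.7909 = 0.6339 mg/L.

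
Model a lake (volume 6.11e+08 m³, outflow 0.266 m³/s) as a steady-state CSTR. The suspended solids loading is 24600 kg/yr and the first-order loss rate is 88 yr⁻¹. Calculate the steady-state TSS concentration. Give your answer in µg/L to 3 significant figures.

Outflow Q = 0.266 m³/s × 3.156e+07 s/yr = 8.394e+06 m³/yr.
Steady-state CSTR mass balance: W = Q·C + k·V·C, so C = W/(Q + kV).
Q + kV = 8.394e+06 + 88·6.11e+08 = 5.378e+10 m³/yr.
C = 24600/5.378e+10 = 4.574e-07 kg/m³ = 0.0004574 mg/L = 0.4574 µg/L.

0.457 µg/L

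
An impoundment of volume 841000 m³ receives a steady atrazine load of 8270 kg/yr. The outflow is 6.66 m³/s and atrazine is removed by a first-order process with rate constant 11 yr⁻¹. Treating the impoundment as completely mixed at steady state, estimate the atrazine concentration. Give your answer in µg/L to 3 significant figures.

37.7 µg/L

Outflow Q = 6.66 m³/s × 3.156e+07 s/yr = 2.102e+08 m³/yr.
Steady-state CSTR mass balance: W = Q·C + k·V·C, so C = W/(Q + kV).
Q + kV = 2.102e+08 + 11·841000 = 2.194e+08 m³/yr.
C = 8270/2.194e+08 = 3.769e-05 kg/m³ = 0.03769 mg/L = 37.69 µg/L.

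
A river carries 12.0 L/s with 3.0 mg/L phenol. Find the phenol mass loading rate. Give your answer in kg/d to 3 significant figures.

3.11 kg/d

12.0 L/s = 0.012 m³/s.
Mass flux = Q·C = 0.012 m³/s × 3 g/m³ = 0.036 g/s.
= 0.036 g/s × 86.4 = 3.11 kg/d.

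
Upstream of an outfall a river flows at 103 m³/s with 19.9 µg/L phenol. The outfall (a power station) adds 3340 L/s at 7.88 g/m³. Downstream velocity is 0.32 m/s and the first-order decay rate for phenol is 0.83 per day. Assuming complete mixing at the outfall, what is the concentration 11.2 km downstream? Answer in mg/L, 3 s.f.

3340 L/s = 3.34 m³/s.
19.9 µg/L = 0.0199 mg/L.
After complete mixing, C₀ = (3.34·7.88 + 103·0.0199) / 106.3 = 0.2668 mg/L.
Travel time t = 1.12e+04 m / 0.32 m/s = 3.5e+04 s = 0.4051 d.
C = 0.2668·exp(−0.83·0.4051) = 0.2668·0.7145 = 0.1906 mg/L.

0.191 mg/L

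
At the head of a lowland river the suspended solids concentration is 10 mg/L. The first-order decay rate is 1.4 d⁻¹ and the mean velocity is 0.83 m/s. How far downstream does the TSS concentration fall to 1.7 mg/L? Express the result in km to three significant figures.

90.8 km

From C = C₀·e^(−kt), t = ln(C₀/C)/k = ln(10/1.7)/1.4 = 1.772/1.4 = 1.266 d.
Distance = v·t = 0.83 m/s × 1.094e+05 s = 9.076e+04 m = 90.76 km.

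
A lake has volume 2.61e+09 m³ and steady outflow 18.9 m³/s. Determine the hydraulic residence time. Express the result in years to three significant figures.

Q = 18.9 m³/s × 3.156e+07 s/yr = 5.964e+08 m³/yr.
Hydraulic residence time τ = V/Q = 2.61e+09/5.964e+08 = 4.376 yr.

4.38 yr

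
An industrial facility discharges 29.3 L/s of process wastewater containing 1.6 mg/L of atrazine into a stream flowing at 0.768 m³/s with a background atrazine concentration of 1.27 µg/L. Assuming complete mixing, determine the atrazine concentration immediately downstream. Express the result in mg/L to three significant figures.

0.0600 mg/L

29.3 L/s = 0.0293 m³/s.
1.27 µg/L = 0.00127 mg/L.
Conservation of mass across the mixing zone: C = (0.0293·1.6 + 0.768·0.00127) / (0.0293 + 0.768) = 0.04786/0.7973 = 0.06002 mg/L.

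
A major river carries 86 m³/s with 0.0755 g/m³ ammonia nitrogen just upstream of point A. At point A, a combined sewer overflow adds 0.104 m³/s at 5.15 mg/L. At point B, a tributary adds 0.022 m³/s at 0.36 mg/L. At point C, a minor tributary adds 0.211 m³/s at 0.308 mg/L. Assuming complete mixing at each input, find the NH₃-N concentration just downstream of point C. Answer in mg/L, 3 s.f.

After input A: C = (86·0.0755 + 0.104·5.15) / 86.1 = 0.08163 mg/L.
After input B: C = (86.1·0.08163 + 0.022·0.36) / 86.13 = 0.0817 mg/L.
After input C: C = (86.13·0.0817 + 0.211·0.308) / 86.34 = 0.08225 mg/L.

0.0823 mg/L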